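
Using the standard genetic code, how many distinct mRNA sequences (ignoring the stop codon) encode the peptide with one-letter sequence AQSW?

Ala: 4 codons.
Gln: 2 codons.
Ser: 6 codons.
Trp: 1 codon.
4 × 2 × 6 × 1 = 48.

48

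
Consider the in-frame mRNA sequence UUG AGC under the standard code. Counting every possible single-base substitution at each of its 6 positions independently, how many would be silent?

Codon 1 (UUG, Leu): 2 synonymous substitutions.
Codon 2 (AGC, Ser): 1 synonymous substitution.
Total: 2 + 1 = 3.

3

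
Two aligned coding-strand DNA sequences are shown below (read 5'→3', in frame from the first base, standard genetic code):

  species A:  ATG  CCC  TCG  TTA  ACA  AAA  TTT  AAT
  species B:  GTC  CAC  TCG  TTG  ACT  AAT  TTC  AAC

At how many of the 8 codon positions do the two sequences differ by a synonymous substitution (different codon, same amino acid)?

4

Codon 1: ATG Met / GTC Val — nonsynonymous.
Codon 2: CCC Pro / CAC His — nonsynonymous.
Codon 3: TCG Ser / TCG Ser — identical.
Codon 4: TTA Leu / TTG Leu — synonymous.
Codon 5: ACA Thr / ACT Thr — synonymous.
Codon 6: AAA Lys / AAT Asn — nonsynonymous.
Codon 7: TTT Phe / TTC Phe — synonymous.
Codon 8: AAT Asn / AAC Asn — synonymous.
Synonymous differences: 4.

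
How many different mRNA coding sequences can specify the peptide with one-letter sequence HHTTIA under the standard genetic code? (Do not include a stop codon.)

His: 2 codons.
His: 2 codons.
Thr: 4 codons.
Thr: 4 codons.
Ile: 3 codons.
Ala: 4 codons.
2 × 2 × 4 × 4 × 3 × 4 = 768.

768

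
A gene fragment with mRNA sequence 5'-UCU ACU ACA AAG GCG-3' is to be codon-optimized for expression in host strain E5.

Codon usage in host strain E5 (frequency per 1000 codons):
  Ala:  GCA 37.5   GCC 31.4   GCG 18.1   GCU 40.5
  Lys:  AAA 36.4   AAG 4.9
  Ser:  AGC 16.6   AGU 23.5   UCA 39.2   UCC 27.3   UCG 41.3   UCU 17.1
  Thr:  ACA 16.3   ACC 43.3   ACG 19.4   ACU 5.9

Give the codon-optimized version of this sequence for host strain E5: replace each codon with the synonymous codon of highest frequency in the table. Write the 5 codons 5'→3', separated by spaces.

UCG ACC ACC AAA GCU

Codon 1 (Ser): best is UCG at 41.3.
Codon 2 (Thr): best is ACC at 43.3.
Codon 3 (Thr): best is ACC at 43.3.
Codon 4 (Lys): best is AAA at 36.4.
Codon 5 (Ala): best is GCU at 40.5.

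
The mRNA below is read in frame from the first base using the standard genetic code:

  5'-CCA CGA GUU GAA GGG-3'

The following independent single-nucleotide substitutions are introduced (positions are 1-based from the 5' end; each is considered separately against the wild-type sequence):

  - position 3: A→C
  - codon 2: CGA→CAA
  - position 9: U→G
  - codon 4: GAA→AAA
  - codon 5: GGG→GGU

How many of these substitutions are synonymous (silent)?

Codon 1: CCA (Pro) → CCC (Pro) — synonymous.
Codon 2: CGA (Arg) → CAA (Gln) — missense.
Codon 3: GUU (Val) → GUG (Val) — synonymous.
Codon 4: GAA (Glu) → AAA (Lys) — missense.
Codon 5: GGG (Gly) → GGU (Gly) — synonymous.
Synonymous: 3 of 5.

3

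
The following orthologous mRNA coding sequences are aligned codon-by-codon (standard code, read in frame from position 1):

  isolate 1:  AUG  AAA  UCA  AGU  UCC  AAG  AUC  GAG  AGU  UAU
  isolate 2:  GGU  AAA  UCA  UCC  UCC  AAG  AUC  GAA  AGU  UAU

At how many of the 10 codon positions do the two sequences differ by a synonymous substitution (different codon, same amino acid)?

Codon 1: AUG Met / GGU Gly — nonsynonymous.
Codon 2: AAA Lys / AAA Lys — identical.
Codon 3: UCA Ser / UCA Ser — identical.
Codon 4: AGU Ser / UCC Ser — synonymous.
Codon 5: UCC Ser / UCC Ser — identical.
Codon 6: AAG Lys / AAG Lys — identical.
Codon 7: AUC Ile / AUC Ile — identical.
Codon 8: GAG Glu / GAA Glu — synonymous.
Codon 9: AGU Ser / AGU Ser — identical.
Codon 10: UAU Tyr / UAU Tyr — identical.
Synonymous differences: 2.

2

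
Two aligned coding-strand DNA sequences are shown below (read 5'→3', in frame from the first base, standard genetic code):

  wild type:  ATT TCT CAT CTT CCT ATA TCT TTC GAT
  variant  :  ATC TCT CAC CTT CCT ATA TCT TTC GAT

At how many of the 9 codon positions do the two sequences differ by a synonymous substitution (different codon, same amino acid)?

2

Codon 1: ATT Ile / ATC Ile — synonymous.
Codon 2: TCT Ser / TCT Ser — identical.
Codon 3: CAT His / CAC His — synonymous.
Codon 4: CTT Leu / CTT Leu — identical.
Codon 5: CCT Pro / CCT Pro — identical.
Codon 6: ATA Ile / ATA Ile — identical.
Codon 7: TCT Ser / TCT Ser — identical.
Codon 8: TTC Phe / TTC Phe — identical.
Codon 9: GAT Asp / GAT Asp — identical.
Synonymous differences: 2.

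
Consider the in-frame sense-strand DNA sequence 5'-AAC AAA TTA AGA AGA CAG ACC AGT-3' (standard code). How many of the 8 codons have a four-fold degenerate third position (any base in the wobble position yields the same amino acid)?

Codon 1 AAC (Asn): third position 2-fold.
Codon 2 AAA (Lys): third position 2-fold.
Codon 3 TTA (Leu): third position 2-fold.
Codon 4 AGA (Arg): third position 2-fold.
Codon 5 AGA (Arg): third position 2-fold.
Codon 6 CAG (Gln): third position 2-fold.
Codon 7 ACC (Thr): third position 4-fold.
Codon 8 AGT (Ser): third position 2-fold.
Four-fold degenerate third positions: 1.

1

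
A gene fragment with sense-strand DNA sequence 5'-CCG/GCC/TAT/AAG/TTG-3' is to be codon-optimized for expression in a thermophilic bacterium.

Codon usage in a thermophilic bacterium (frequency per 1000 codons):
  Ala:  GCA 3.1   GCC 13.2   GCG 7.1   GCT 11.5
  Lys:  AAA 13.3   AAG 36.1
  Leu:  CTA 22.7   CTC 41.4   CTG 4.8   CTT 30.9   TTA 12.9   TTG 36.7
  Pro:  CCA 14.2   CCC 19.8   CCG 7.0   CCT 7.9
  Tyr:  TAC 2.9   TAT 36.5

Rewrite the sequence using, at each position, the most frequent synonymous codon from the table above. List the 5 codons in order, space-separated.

Codon 1 (Pro): best is CCC at 19.8.
Codon 2 (Ala): best is GCC at 13.2.
Codon 3 (Tyr): best is TAT at 36.5.
Codon 4 (Lys): best is AAG at 36.1.
Codon 5 (Leu): best is CTC at 41.4.

CCC GCC TAT AAG CTC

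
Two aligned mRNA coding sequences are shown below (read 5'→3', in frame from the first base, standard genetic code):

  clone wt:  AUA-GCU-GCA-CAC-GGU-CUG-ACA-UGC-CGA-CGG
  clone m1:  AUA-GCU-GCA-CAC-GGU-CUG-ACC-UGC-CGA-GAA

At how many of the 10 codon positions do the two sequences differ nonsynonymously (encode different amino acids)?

Codon 1: AUA Ile / AUA Ile — identical.
Codon 2: GCU Ala / GCU Ala — identical.
Codon 3: GCA Ala / GCA Ala — identical.
Codon 4: CAC His / CAC His — identical.
Codon 5: GGU Gly / GGU Gly — identical.
Codon 6: CUG Leu / CUG Leu — identical.
Codon 7: ACA Thr / ACC Thr — synonymous.
Codon 8: UGC Cys / UGC Cys — identical.
Codon 9: CGA Arg / CGA Arg — identical.
Codon 10: CGG Arg / GAA Glu — nonsynonymous.
Nonsynonymous differences: 1.

1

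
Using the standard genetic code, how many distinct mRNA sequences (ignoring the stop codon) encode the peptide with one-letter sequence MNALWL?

288

Met: 1 codon.
Asn: 2 codons.
Ala: 4 codons.
Leu: 6 codons.
Trp: 1 codon.
Leu: 6 codons.
1 × 2 × 4 × 6 × 1 × 6 = 288.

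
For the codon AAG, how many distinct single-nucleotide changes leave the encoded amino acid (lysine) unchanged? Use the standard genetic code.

1

Position 1: none → 0 synonymous.
Position 2: none → 0 synonymous.
Position 3: AAA → 1 synonymous.
Total: 0 + 0 + 1 = 1.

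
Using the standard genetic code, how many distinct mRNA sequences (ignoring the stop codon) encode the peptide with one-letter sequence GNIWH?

48

Gly: 4 codons.
Asn: 2 codons.
Ile: 3 codons.
Trp: 1 codon.
His: 2 codons.
4 × 2 × 3 × 1 × 2 = 48.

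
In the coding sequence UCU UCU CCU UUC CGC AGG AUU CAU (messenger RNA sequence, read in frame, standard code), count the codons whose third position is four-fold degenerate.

4

Codon 1 UCU (Ser): third position 4-fold.
Codon 2 UCU (Ser): third position 4-fold.
Codon 3 CCU (Pro): third position 4-fold.
Codon 4 UUC (Phe): third position 2-fold.
Codon 5 CGC (Arg): third position 4-fold.
Codon 6 AGG (Arg): third position 2-fold.
Codon 7 AUU (Ile): third position 3-fold.
Codon 8 CAU (His): third position 2-fold.
Four-fold degenerate third positions: 4.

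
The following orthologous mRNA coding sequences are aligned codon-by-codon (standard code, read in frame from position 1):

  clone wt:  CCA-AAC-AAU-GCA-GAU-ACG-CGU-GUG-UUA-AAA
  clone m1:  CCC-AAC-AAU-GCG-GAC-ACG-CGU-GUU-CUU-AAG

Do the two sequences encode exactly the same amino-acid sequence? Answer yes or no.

yes

Codon 1: CCA Pro / CCC Pro — synonymous.
Codon 2: AAC Asn / AAC Asn — identical.
Codon 3: AAU Asn / AAU Asn — identical.
Codon 4: GCA Ala / GCG Ala — synonymous.
Codon 5: GAU Asp / GAC Asp — synonymous.
Codon 6: ACG Thr / ACG Thr — identical.
Codon 7: CGU Arg / CGU Arg — identical.
Codon 8: GUG Val / GUU Val — synonymous.
Codon 9: UUA Leu / CUU Leu — synonymous.
Codon 10: AAA Lys / AAG Lys — synonymous.
Nonsynonymous differences: 0 → same protein.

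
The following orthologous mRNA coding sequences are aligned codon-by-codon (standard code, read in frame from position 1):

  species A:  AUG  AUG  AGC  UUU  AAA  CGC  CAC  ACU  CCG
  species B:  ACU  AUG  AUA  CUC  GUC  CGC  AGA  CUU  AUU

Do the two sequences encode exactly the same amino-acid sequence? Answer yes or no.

Codon 1: AUG Met / ACU Thr — nonsynonymous.
Codon 2: AUG Met / AUG Met — identical.
Codon 3: AGC Ser / AUA Ile — nonsynonymous.
Codon 4: UUU Phe / CUC Leu — nonsynonymous.
Codon 5: AAA Lys / GUC Val — nonsynonymous.
Codon 6: CGC Arg / CGC Arg — identical.
Codon 7: CAC His / AGA Arg — nonsynonymous.
Codon 8: ACU Thr / CUU Leu — nonsynonymous.
Codon 9: CCG Pro / AUU Ile — nonsynonymous.
Nonsynonymous differences: 7 → different protein.

no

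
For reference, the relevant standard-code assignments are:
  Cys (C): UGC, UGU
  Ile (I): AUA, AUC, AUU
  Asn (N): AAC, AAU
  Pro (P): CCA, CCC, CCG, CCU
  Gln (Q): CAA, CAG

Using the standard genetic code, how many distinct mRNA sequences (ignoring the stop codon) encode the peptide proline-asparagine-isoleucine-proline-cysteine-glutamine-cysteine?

Pro: 4 codons.
Asn: 2 codons.
Ile: 3 codons.
Pro: 4 codons.
Cys: 2 codons.
Gln: 2 codons.
Cys: 2 codons.
4 × 2 × 3 × 4 × 2 × 2 × 2 = 768.

768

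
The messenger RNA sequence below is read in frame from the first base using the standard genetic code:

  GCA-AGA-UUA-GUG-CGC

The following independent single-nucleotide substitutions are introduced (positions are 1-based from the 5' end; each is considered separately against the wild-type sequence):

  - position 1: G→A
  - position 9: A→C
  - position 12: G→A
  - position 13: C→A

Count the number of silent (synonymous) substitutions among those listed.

1

Codon 1: GCA (Ala) → ACA (Thr) — missense.
Codon 3: UUA (Leu) → UUC (Phe) — missense.
Codon 4: GUG (Val) → GUA (Val) — synonymous.
Codon 5: CGC (Arg) → AGC (Ser) — missense.
Synonymous: 1 of 4.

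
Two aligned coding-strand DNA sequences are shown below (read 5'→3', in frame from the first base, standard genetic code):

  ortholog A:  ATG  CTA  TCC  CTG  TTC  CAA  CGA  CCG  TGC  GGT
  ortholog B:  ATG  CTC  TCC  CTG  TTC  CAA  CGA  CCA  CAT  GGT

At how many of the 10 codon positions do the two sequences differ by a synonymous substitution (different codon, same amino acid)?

Codon 1: ATG Met / ATG Met — identical.
Codon 2: CTA Leu / CTC Leu — synonymous.
Codon 3: TCC Ser / TCC Ser — identical.
Codon 4: CTG Leu / CTG Leu — identical.
Codon 5: TTC Phe / TTC Phe — identical.
Codon 6: CAA Gln / CAA Gln — identical.
Codon 7: CGA Arg / CGA Arg — identical.
Codon 8: CCG Pro / CCA Pro — synonymous.
Codon 9: TGC Cys / CAT His — nonsynonymous.
Codon 10: GGT Gly / GGT Gly — identical.
Synonymous differences: 2.

2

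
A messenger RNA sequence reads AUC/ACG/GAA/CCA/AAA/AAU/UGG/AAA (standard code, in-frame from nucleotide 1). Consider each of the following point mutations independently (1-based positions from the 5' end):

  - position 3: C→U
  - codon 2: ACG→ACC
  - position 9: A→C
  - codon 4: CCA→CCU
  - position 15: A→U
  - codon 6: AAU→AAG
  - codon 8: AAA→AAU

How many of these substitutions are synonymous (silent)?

3

Codon 1: AUC (Ile) → AUU (Ile) — synonymous.
Codon 2: ACG (Thr) → ACC (Thr) — synonymous.
Codon 3: GAA (Glu) → GAC (Asp) — missense.
Codon 4: CCA (Pro) → CCU (Pro) — synonymous.
Codon 5: AAA (Lys) → AAU (Asn) — missense.
Codon 6: AAU (Asn) → AAG (Lys) — missense.
Codon 8: AAA (Lys) → AAU (Asn) — missense.
Synonymous: 3 of 7.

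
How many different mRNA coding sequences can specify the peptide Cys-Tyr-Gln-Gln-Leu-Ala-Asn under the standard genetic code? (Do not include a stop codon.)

Cys: 2 codons.
Tyr: 2 codons.
Gln: 2 codons.
Gln: 2 codons.
Leu: 6 codons.
Ala: 4 codons.
Asn: 2 codons.
2 × 2 × 2 × 2 × 6 × 4 × 2 = 768.

768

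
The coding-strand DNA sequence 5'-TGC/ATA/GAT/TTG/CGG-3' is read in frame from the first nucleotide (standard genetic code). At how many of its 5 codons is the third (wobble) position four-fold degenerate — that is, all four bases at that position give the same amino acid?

Codon 1 TGC (Cys): third position 2-fold.
Codon 2 ATA (Ile): third position 3-fold.
Codon 3 GAT (Asp): third position 2-fold.
Codon 4 TTG (Leu): third position 2-fold.
Codon 5 CGG (Arg): third position 4-fold.
Four-fold degenerate third positions: 1.

1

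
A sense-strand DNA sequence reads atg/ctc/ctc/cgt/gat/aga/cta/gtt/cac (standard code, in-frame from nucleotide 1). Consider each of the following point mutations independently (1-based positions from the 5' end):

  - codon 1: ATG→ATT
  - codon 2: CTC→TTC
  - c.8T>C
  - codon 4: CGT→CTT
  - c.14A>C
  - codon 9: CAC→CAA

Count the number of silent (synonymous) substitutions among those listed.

0

Codon 1: ATG (Met) → ATT (Ile) — missense.
Codon 2: CTC (Leu) → TTC (Phe) — missense.
Codon 3: CTC (Leu) → CCC (Pro) — missense.
Codon 4: CGT (Arg) → CTT (Leu) — missense.
Codon 5: GAT (Asp) → GCT (Ala) — missense.
Codon 9: CAC (His) → CAA (Gln) — missense.
Synonymous: 0 of 6.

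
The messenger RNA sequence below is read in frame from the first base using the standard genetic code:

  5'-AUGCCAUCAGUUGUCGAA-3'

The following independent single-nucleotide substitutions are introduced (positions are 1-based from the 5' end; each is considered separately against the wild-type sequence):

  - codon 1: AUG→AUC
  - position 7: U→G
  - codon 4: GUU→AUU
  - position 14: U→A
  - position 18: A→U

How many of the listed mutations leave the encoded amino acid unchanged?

Codon 1: AUG (Met) → AUC (Ile) — missense.
Codon 3: UCA (Ser) → GCA (Ala) — missense.
Codon 4: GUU (Val) → AUU (Ile) — missense.
Codon 5: GUC (Val) → GAC (Asp) — missense.
Codon 6: GAA (Glu) → GAU (Asp) — missense.
Synonymous: 0 of 5.

0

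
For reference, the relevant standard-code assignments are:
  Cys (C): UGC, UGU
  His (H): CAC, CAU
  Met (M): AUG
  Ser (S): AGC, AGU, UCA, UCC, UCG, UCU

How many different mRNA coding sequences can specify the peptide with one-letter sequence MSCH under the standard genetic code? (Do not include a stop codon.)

24

Met: 1 codon.
Ser: 6 codons.
Cys: 2 codons.
His: 2 codons.
1 × 6 × 2 × 2 = 24.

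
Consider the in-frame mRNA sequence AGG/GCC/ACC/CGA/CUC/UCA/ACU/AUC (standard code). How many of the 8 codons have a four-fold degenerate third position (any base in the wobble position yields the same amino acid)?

Codon 1 AGG (Arg): third position 2-fold.
Codon 2 GCC (Ala): third position 4-fold.
Codon 3 ACC (Thr): third position 4-fold.
Codon 4 CGA (Arg): third position 4-fold.
Codon 5 CUC (Leu): third position 4-fold.
Codon 6 UCA (Ser): third position 4-fold.
Codon 7 ACU (Thr): third position 4-fold.
Codon 8 AUC (Ile): third position 3-fold.
Four-fold degenerate third positions: 6.

6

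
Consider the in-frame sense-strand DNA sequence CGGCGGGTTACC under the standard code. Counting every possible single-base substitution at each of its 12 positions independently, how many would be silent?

14

Codon 1 (CGG, Arg): 4 synonymous substitutions.
Codon 2 (CGG, Arg): 4 synonymous substitutions.
Codon 3 (GTT, Val): 3 synonymous substitutions.
Codon 4 (ACC, Thr): 3 synonymous substitutions.
Total: 4 + 4 + 3 + 3 = 14.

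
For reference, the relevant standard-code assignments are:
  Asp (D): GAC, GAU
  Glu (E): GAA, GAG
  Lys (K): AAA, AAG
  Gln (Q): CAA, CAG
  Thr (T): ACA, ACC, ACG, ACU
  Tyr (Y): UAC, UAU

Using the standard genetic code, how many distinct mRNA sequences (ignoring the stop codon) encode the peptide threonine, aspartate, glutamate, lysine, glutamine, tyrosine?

128

Thr: 4 codons.
Asp: 2 codons.
Glu: 2 codons.
Lys: 2 codons.
Gln: 2 codons.
Tyr: 2 codons.
4 × 2 × 2 × 2 × 2 × 2 = 128.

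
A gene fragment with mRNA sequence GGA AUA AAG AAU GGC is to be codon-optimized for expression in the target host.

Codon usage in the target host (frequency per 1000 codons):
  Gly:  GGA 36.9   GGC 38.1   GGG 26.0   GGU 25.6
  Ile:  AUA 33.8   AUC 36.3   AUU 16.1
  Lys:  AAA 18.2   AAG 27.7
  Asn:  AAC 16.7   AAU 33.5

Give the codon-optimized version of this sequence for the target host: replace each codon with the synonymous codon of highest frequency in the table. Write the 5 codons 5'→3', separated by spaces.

GGC AUC AAG AAU GGC

Codon 1 (Gly): best is GGC at 38.1.
Codon 2 (Ile): best is AUC at 36.3.
Codon 3 (Lys): best is AAG at 27.7.
Codon 4 (Asn): best is AAU at 33.5.
Codon 5 (Gly): best is GGC at 38.1.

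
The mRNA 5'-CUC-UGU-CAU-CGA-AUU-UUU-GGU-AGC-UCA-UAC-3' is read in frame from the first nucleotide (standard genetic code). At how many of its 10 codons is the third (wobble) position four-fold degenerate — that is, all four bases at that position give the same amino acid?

4

Codon 1 CUC (Leu): third position 4-fold.
Codon 2 UGU (Cys): third position 2-fold.
Codon 3 CAU (His): third position 2-fold.
Codon 4 CGA (Arg): third position 4-fold.
Codon 5 AUU (Ile): third position 3-fold.
Codon 6 UUU (Phe): third position 2-fold.
Codon 7 GGU (Gly): third position 4-fold.
Codon 8 AGC (Ser): third position 2-fold.
Codon 9 UCA (Ser): third position 4-fold.
Codon 10 UAC (Tyr): third position 2-fold.
Four-fold degenerate third positions: 4.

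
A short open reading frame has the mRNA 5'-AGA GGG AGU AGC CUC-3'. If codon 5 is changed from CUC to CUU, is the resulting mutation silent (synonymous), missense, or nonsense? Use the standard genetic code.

silent

Position 15 falls in codon 5: CUC → Leu.
After the substitution the codon is CUU → Leu.
Both encode Leu, so the change is synonymous.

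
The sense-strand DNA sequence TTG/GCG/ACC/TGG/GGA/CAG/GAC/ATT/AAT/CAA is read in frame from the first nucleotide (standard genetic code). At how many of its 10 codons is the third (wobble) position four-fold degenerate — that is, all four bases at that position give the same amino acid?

3

Codon 1 TTG (Leu): third position 2-fold.
Codon 2 GCG (Ala): third position 4-fold.
Codon 3 ACC (Thr): third position 4-fold.
Codon 4 TGG (Trp): third position 1-fold.
Codon 5 GGA (Gly): third position 4-fold.
Codon 6 CAG (Gln): third position 2-fold.
Codon 7 GAC (Asp): third position 2-fold.
Codon 8 ATT (Ile): third position 3-fold.
Codon 9 AAT (Asn): third position 2-fold.
Codon 10 CAA (Gln): third position 2-fold.
Four-fold degenerate third positions: 3.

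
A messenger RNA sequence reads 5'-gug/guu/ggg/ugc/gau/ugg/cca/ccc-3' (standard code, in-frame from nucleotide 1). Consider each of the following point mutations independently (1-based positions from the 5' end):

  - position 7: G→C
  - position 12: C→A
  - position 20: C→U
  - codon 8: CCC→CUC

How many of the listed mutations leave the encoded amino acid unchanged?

Codon 3: GGG (Gly) → CGG (Arg) — missense.
Codon 4: UGC (Cys) → UGA (Stop) — nonsense.
Codon 7: CCA (Pro) → CUA (Leu) — missense.
Codon 8: CCC (Pro) → CUC (Leu) — missense.
Synonymous: 0 of 4.

0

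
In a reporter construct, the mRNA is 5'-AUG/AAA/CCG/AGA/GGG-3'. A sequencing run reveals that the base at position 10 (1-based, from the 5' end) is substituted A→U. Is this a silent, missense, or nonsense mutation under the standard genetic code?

nonsense

Position 10 falls in codon 4: AGA → Arg.
After the substitution the codon is UGA → Stop.
The new codon is a stop codon, so this is a nonsense mutation.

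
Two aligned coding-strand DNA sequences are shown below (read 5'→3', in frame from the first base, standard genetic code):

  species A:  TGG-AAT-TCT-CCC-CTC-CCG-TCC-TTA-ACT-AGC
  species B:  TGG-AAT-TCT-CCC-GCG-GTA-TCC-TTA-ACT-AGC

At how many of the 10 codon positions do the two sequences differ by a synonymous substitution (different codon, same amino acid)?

Codon 1: TGG Trp / TGG Trp — identical.
Codon 2: AAT Asn / AAT Asn — identical.
Codon 3: TCT Ser / TCT Ser — identical.
Codon 4: CCC Pro / CCC Pro — identical.
Codon 5: CTC Leu / GCG Ala — nonsynonymous.
Codon 6: CCG Pro / GTA Val — nonsynonymous.
Codon 7: TCC Ser / TCC Ser — identical.
Codon 8: TTA Leu / TTA Leu — identical.
Codon 9: ACT Thr / ACT Thr — identical.
Codon 10: AGC Ser / AGC Ser — identical.
Synonymous differences: 0.

0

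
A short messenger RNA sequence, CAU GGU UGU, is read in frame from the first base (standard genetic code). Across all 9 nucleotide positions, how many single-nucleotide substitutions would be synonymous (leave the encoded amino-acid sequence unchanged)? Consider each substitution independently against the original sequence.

Codon 1 (CAU, His): 1 synonymous substitution.
Codon 2 (GGU, Gly): 3 synonymous substitutions.
Codon 3 (UGU, Cys): 1 synonymous substitution.
Total: 1 + 3 + 1 = 5.

5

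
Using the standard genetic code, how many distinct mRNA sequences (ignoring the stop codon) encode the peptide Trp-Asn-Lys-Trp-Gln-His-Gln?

Trp: 1 codon.
Asn: 2 codons.
Lys: 2 codons.
Trp: 1 codon.
Gln: 2 codons.
His: 2 codons.
Gln: 2 codons.
1 × 2 × 2 × 1 × 2 × 2 × 2 = 32.

32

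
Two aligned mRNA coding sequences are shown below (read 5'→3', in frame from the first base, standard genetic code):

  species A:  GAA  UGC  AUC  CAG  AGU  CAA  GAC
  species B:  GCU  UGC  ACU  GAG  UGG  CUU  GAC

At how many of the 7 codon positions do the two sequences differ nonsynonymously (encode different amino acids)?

Codon 1: GAA Glu / GCU Ala — nonsynonymous.
Codon 2: UGC Cys / UGC Cys — identical.
Codon 3: AUC Ile / ACU Thr — nonsynonymous.
Codon 4: CAG Gln / GAG Glu — nonsynonymous.
Codon 5: AGU Ser / UGG Trp — nonsynonymous.
Codon 6: CAA Gln / CUU Leu — nonsynonymous.
Codon 7: GAC Asp / GAC Asp — identical.
Nonsynonymous differences: 5.

5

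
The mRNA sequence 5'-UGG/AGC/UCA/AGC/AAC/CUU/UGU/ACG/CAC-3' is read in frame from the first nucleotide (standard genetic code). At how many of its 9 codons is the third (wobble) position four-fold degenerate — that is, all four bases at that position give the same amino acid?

3

Codon 1 UGG (Trp): third position 1-fold.
Codon 2 AGC (Ser): third position 2-fold.
Codon 3 UCA (Ser): third position 4-fold.
Codon 4 AGC (Ser): third position 2-fold.
Codon 5 AAC (Asn): third position 2-fold.
Codon 6 CUU (Leu): third position 4-fold.
Codon 7 UGU (Cys): third position 2-fold.
Codon 8 ACG (Thr): third position 4-fold.
Codon 9 CAC (His): third position 2-fold.
Four-fold degenerate third positions: 3.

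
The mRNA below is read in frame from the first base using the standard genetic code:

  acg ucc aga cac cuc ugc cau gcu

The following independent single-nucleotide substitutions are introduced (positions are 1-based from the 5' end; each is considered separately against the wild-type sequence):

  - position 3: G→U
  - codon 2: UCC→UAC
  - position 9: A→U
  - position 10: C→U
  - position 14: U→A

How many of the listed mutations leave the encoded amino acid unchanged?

1

Codon 1: ACG (Thr) → ACU (Thr) — synonymous.
Codon 2: UCC (Ser) → UAC (Tyr) — missense.
Codon 3: AGA (Arg) → AGU (Ser) — missense.
Codon 4: CAC (His) → UAC (Tyr) — missense.
Codon 5: CUC (Leu) → CAC (His) — missense.
Synonymous: 1 of 5.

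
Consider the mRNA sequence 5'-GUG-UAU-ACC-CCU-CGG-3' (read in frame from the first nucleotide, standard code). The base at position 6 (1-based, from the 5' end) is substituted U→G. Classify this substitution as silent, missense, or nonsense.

nonsense

Position 6 falls in codon 2: UAU → Tyr.
After the substitution the codon is UAG → Stop.
The new codon is a stop codon, so this is a nonsense mutation.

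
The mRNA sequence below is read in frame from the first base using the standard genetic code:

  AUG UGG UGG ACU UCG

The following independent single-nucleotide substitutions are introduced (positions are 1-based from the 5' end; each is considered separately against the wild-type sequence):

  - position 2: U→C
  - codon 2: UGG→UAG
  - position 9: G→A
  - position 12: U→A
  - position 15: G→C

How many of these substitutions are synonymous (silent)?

2

Codon 1: AUG (Met) → ACG (Thr) — missense.
Codon 2: UGG (Trp) → UAG (Stop) — nonsense.
Codon 3: UGG (Trp) → UGA (Stop) — nonsense.
Codon 4: ACU (Thr) → ACA (Thr) — synonymous.
Codon 5: UCG (Ser) → UCC (Ser) — synonymous.
Synonymous: 2 of 5.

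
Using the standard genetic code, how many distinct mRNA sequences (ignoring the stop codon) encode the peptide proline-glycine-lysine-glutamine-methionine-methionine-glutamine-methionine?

128

Pro: 4 codons.
Gly: 4 codons.
Lys: 2 codons.
Gln: 2 codons.
Met: 1 codon.
Met: 1 codon.
Gln: 2 codons.
Met: 1 codon.
4 × 4 × 2 × 2 × 1 × 1 × 2 × 1 = 128.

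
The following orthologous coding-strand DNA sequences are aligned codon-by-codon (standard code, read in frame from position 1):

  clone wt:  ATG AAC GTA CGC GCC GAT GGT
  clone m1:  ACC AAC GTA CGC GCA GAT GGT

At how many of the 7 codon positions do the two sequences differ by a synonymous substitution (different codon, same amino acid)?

Codon 1: ATG Met / ACC Thr — nonsynonymous.
Codon 2: AAC Asn / AAC Asn — identical.
Codon 3: GTA Val / GTA Val — identical.
Codon 4: CGC Arg / CGC Arg — identical.
Codon 5: GCC Ala / GCA Ala — synonymous.
Codon 6: GAT Asp / GAT Asp — identical.
Codon 7: GGT Gly / GGT Gly — identical.
Synonymous differences: 1.

1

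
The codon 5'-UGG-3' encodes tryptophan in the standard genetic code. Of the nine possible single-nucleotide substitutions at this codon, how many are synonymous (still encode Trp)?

Position 1: none → 0 synonymous.
Position 2: none → 0 synonymous.
Position 3: none → 0 synonymous.
Total: 0 + 0 + 0 = 0.

0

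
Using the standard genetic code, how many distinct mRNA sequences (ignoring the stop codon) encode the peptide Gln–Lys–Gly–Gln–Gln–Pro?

256

Gln: 2 codons.
Lys: 2 codons.
Gly: 4 codons.
Gln: 2 codons.
Gln: 2 codons.
Pro: 4 codons.
2 × 2 × 4 × 2 × 2 × 4 = 256.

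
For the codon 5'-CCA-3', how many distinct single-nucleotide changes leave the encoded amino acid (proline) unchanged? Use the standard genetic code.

Position 1: none → 0 synonymous.
Position 2: none → 0 synonymous.
Position 3: CCU, CCC, CCG → 3 synonymous.
Total: 0 + 0 + 3 = 3.

3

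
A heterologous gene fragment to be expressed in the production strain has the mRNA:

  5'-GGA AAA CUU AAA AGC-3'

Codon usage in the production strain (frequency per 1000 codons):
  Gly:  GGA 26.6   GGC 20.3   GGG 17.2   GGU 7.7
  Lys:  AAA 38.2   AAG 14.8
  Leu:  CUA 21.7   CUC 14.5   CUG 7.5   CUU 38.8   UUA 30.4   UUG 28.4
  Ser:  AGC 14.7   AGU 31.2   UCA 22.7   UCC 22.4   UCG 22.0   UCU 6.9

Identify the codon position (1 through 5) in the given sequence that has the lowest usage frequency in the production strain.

Codon 1 GGA (Gly): 26.6 per 1000.
Codon 2 AAA (Lys): 38.2 per 1000.
Codon 3 CUU (Leu): 38.8 per 1000.
Codon 4 AAA (Lys): 38.2 per 1000.
Codon 5 AGC (Ser): 14.7 per 1000.
Lowest frequency is 14.7 at codon 5.

5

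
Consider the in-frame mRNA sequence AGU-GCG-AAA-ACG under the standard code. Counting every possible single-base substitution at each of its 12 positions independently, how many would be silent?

Codon 1 (AGU, Ser): 1 synonymous substitution.
Codon 2 (GCG, Ala): 3 synonymous substitutions.
Codon 3 (AAA, Lys): 1 synonymous substitution.
Codon 4 (ACG, Thr): 3 synonymous substitutions.
Total: 1 + 3 + 1 + 3 = 8.

8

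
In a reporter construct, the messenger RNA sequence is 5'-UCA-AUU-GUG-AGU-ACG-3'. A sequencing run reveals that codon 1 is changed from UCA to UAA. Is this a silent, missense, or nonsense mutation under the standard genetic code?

nonsense

Position 2 falls in codon 1: UCA → Ser.
After the substitution the codon is UAA → Stop.
The new codon is a stop codon, so this is a nonsense mutation.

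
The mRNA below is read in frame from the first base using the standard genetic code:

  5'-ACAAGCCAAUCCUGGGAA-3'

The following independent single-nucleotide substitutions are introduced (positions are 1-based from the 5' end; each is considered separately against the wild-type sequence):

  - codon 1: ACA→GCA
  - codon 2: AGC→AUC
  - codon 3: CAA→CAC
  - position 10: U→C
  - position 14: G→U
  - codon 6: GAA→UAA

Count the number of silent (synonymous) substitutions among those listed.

Codon 1: ACA (Thr) → GCA (Ala) — missense.
Codon 2: AGC (Ser) → AUC (Ile) — missense.
Codon 3: CAA (Gln) → CAC (His) — missense.
Codon 4: UCC (Ser) → CCC (Pro) — missense.
Codon 5: UGG (Trp) → UUG (Leu) — missense.
Codon 6: GAA (Glu) → UAA (Stop) — nonsense.
Synonymous: 0 of 6.

0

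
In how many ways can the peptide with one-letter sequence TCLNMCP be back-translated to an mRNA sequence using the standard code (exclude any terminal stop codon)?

768

Thr: 4 codons.
Cys: 2 codons.
Leu: 6 codons.
Asn: 2 codons.
Met: 1 codon.
Cys: 2 codons.
Pro: 4 codons.
4 × 2 × 6 × 2 × 1 × 2 × 4 = 768.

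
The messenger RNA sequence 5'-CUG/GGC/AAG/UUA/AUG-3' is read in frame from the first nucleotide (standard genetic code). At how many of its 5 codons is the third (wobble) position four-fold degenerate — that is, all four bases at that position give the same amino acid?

2

Codon 1 CUG (Leu): third position 4-fold.
Codon 2 GGC (Gly): third position 4-fold.
Codon 3 AAG (Lys): third position 2-fold.
Codon 4 UUA (Leu): third position 2-fold.
Codon 5 AUG (Met): third position 1-fold.
Four-fold degenerate third positions: 2.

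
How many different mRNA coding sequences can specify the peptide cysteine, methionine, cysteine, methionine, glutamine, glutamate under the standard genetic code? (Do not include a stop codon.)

Cys: 2 codons.
Met: 1 codon.
Cys: 2 codons.
Met: 1 codon.
Gln: 2 codons.
Glu: 2 codons.
2 × 1 × 2 × 1 × 2 × 2 = 16.

16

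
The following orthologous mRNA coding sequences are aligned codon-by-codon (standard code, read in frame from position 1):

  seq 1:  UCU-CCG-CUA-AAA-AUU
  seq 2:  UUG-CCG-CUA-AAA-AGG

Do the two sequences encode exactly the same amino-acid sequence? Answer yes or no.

no

Codon 1: UCU Ser / UUG Leu — nonsynonymous.
Codon 2: CCG Pro / CCG Pro — identical.
Codon 3: CUA Leu / CUA Leu — identical.
Codon 4: AAA Lys / AAA Lys — identical.
Codon 5: AUU Ile / AGG Arg — nonsynonymous.
Nonsynonymous differences: 2 → different protein.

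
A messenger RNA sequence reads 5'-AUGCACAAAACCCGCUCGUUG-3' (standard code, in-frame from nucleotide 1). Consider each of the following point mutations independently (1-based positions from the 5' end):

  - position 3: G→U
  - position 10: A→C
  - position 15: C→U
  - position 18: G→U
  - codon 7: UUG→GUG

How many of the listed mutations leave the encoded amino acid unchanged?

Codon 1: AUG (Met) → AUU (Ile) — missense.
Codon 4: ACC (Thr) → CCC (Pro) — missense.
Codon 5: CGC (Arg) → CGU (Arg) — synonymous.
Codon 6: UCG (Ser) → UCU (Ser) — synonymous.
Codon 7: UUG (Leu) → GUG (Val) — missense.
Synonymous: 2 of 5.

2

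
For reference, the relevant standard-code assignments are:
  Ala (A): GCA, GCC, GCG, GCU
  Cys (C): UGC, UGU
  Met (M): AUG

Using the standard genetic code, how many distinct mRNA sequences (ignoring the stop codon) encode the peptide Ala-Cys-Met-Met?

8

Ala: 4 codons.
Cys: 2 codons.
Met: 1 codon.
Met: 1 codon.
4 × 2 × 1 × 1 = 8.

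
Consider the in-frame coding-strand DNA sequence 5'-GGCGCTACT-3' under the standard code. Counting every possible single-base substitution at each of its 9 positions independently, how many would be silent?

Codon 1 (GGC, Gly): 3 synonymous substitutions.
Codon 2 (GCT, Ala): 3 synonymous substitutions.
Codon 3 (ACT, Thr): 3 synonymous substitutions.
Total: 3 + 3 + 3 = 9.

9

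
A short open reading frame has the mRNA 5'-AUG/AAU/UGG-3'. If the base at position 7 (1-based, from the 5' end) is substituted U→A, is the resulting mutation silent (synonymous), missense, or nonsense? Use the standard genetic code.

missense

Position 7 falls in codon 3: UGG → Trp.
After the substitution the codon is AGG → Arg.
Trp ≠ Arg, so this is a missense mutation.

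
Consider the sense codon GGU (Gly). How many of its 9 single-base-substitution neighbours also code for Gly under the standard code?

3

Position 1: none → 0 synonymous.
Position 2: none → 0 synonymous.
Position 3: GGC, GGA, GGG → 3 synonymous.
Total: 0 + 0 + 3 = 3.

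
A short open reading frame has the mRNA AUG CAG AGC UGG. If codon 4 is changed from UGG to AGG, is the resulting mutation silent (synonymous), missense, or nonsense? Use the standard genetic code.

missense

Position 10 falls in codon 4: UGG → Trp.
After the substitution the codon is AGG → Arg.
Trp ≠ Arg, so this is a missense mutation.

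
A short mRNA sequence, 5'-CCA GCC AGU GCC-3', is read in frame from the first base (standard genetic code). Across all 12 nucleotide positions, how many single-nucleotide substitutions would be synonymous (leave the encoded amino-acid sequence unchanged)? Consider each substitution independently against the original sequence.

Codon 1 (CCA, Pro): 3 synonymous substitutions.
Codon 2 (GCC, Ala): 3 synonymous substitutions.
Codon 3 (AGU, Ser): 1 synonymous substitution.
Codon 4 (GCC, Ala): 3 synonymous substitutions.
Total: 3 + 3 + 1 + 3 = 10.

10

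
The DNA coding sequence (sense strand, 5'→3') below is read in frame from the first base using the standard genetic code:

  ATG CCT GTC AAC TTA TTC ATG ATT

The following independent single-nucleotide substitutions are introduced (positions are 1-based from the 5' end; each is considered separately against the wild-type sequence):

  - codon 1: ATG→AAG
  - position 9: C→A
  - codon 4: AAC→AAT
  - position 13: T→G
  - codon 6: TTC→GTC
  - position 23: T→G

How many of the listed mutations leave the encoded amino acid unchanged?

Codon 1: ATG (Met) → AAG (Lys) — missense.
Codon 3: GTC (Val) → GTA (Val) — synonymous.
Codon 4: AAC (Asn) → AAT (Asn) — synonymous.
Codon 5: TTA (Leu) → GTA (Val) — missense.
Codon 6: TTC (Phe) → GTC (Val) — missense.
Codon 8: ATT (Ile) → AGT (Ser) — missense.
Synonymous: 2 of 6.

2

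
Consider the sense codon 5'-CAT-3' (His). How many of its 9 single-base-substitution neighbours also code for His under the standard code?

Position 1: none → 0 synonymous.
Position 2: none → 0 synonymous.
Position 3: CAC → 1 synonymous.
Total: 0 + 0 + 1 = 1.

1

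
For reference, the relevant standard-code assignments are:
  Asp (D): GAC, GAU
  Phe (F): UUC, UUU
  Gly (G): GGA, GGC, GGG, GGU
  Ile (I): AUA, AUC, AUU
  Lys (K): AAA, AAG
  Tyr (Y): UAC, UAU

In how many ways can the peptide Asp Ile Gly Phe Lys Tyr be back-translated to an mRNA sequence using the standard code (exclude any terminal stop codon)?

Asp: 2 codons.
Ile: 3 codons.
Gly: 4 codons.
Phe: 2 codons.
Lys: 2 codons.
Tyr: 2 codons.
2 × 3 × 4 × 2 × 2 × 2 = 192.

192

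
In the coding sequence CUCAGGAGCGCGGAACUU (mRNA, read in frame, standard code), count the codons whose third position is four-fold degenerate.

3

Codon 1 CUC (Leu): third position 4-fold.
Codon 2 AGG (Arg): third position 2-fold.
Codon 3 AGC (Ser): third position 2-fold.
Codon 4 GCG (Ala): third position 4-fold.
Codon 5 GAA (Glu): third position 2-fold.
Codon 6 CUU (Leu): third position 4-fold.
Four-fold degenerate third positions: 3.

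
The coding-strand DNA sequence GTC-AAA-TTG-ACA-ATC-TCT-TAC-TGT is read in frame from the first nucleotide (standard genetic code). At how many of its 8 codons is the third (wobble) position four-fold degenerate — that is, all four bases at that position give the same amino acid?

Codon 1 GTC (Val): third position 4-fold.
Codon 2 AAA (Lys): third position 2-fold.
Codon 3 TTG (Leu): third position 2-fold.
Codon 4 ACA (Thr): third position 4-fold.
Codon 5 ATC (Ile): third position 3-fold.
Codon 6 TCT (Ser): third position 4-fold.
Codon 7 TAC (Tyr): third position 2-fold.
Codon 8 TGT (Cys): third position 2-fold.
Four-fold degenerate third positions: 3.

3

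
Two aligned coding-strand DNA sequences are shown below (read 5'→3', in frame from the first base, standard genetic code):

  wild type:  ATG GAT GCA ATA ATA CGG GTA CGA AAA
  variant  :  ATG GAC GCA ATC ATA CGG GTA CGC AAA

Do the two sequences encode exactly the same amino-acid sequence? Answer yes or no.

yes

Codon 1: ATG Met / ATG Met — identical.
Codon 2: GAT Asp / GAC Asp — synonymous.
Codon 3: GCA Ala / GCA Ala — identical.
Codon 4: ATA Ile / ATC Ile — synonymous.
Codon 5: ATA Ile / ATA Ile — identical.
Codon 6: CGG Arg / CGG Arg — identical.
Codon 7: GTA Val / GTA Val — identical.
Codon 8: CGA Arg / CGC Arg — synonymous.
Codon 9: AAA Lys / AAA Lys — identical.
Nonsynonymous differences: 0 → same protein.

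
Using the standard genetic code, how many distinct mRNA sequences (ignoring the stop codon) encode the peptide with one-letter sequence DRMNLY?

Asp: 2 codons.
Arg: 6 codons.
Met: 1 codon.
Asn: 2 codons.
Leu: 6 codons.
Tyr: 2 codons.
2 × 6 × 1 × 2 × 6 × 2 = 288.

288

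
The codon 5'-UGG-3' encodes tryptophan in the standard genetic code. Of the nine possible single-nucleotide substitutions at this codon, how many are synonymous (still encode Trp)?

0

Position 1: none → 0 synonymous.
Position 2: none → 0 synonymous.
Position 3: none → 0 synonymous.
Total: 0 + 0 + 0 = 0.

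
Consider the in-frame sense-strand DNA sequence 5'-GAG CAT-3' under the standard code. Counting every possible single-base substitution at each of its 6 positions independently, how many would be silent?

2

Codon 1 (GAG, Glu): 1 synonymous substitution.
Codon 2 (CAT, His): 1 synonymous substitution.
Total: 1 + 1 = 2.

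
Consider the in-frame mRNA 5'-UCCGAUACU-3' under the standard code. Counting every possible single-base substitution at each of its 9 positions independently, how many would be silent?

7

Codon 1 (UCC, Ser): 3 synonymous substitutions.
Codon 2 (GAU, Asp): 1 synonymous substitution.
Codon 3 (ACU, Thr): 3 synonymous substitutions.
Total: 3 + 1 + 3 = 7.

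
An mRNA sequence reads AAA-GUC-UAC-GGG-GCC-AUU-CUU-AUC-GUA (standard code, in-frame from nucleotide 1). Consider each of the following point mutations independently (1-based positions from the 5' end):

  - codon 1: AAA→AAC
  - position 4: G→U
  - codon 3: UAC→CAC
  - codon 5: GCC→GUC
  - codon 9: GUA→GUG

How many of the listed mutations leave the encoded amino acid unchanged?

Codon 1: AAA (Lys) → AAC (Asn) — missense.
Codon 2: GUC (Val) → UUC (Phe) — missense.
Codon 3: UAC (Tyr) → CAC (His) — missense.
Codon 5: GCC (Ala) → GUC (Val) — missense.
Codon 9: GUA (Val) → GUG (Val) — synonymous.
Synonymous: 1 of 5.

1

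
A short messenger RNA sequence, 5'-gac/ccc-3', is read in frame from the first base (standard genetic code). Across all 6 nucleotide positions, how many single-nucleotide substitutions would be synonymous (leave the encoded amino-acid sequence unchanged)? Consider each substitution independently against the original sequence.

Codon 1 (GAC, Asp): 1 synonymous substitution.
Codon 2 (CCC, Pro): 3 synonymous substitutions.
Total: 1 + 3 = 4.

4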